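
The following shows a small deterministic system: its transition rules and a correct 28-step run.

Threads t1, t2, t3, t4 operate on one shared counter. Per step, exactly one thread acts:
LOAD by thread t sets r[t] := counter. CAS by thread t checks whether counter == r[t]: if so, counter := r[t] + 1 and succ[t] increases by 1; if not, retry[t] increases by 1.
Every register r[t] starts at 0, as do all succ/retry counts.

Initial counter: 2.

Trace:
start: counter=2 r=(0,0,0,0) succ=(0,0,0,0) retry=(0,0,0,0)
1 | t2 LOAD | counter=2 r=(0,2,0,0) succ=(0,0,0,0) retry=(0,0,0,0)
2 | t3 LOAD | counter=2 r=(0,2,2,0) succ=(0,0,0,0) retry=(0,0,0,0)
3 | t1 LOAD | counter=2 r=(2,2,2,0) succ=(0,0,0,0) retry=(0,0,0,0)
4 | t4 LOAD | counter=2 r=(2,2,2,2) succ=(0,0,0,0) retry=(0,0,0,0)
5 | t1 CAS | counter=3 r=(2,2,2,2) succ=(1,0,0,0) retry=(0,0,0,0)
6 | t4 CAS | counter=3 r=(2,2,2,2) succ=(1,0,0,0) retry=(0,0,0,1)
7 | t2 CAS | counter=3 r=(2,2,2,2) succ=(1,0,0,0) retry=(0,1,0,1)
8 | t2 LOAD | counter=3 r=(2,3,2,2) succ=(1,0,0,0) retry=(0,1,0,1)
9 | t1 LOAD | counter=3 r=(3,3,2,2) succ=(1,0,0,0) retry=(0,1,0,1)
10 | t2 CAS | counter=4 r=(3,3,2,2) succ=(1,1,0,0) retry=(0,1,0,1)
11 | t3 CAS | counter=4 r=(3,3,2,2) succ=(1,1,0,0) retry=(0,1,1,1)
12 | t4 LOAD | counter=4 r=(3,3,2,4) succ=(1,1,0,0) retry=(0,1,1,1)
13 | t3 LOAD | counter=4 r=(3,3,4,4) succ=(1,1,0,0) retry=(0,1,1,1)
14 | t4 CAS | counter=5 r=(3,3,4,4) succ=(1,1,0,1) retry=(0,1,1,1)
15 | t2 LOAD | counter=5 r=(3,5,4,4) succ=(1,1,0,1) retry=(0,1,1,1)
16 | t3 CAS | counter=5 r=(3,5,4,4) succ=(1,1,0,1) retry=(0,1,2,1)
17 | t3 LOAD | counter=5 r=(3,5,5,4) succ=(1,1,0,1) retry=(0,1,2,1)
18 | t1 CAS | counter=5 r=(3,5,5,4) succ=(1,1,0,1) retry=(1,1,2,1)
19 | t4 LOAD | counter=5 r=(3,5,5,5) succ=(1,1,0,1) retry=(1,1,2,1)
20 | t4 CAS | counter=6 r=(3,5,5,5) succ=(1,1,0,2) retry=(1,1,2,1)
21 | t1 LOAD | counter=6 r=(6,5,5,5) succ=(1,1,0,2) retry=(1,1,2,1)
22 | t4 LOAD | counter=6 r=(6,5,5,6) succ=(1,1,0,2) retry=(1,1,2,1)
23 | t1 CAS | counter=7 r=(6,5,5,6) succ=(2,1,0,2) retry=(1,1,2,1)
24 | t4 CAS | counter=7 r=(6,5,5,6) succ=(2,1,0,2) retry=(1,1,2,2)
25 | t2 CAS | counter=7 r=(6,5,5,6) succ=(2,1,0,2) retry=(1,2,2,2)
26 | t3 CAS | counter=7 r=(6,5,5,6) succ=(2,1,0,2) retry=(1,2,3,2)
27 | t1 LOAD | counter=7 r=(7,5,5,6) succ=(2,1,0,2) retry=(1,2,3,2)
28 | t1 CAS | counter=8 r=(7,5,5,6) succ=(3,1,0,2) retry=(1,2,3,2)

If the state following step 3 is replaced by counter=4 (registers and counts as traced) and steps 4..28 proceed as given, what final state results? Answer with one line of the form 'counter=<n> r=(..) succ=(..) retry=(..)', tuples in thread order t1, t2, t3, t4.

state after step 3 := counter=4 r=(2,2,2,0) succ=(0,0,0,0) retry=(0,0,0,0)
4 | t4 LOAD | counter=4 r=(2,2,2,4) succ=(0,0,0,0) retry=(0,0,0,0)
5 | t1 CAS | counter=4 r=(2,2,2,4) succ=(0,0,0,0) retry=(1,0,0,0)
6 | t4 CAS | counter=5 r=(2,2,2,4) succ=(0,0,0,1) retry=(1,0,0,0)
7 | t2 CAS | counter=5 r=(2,2,2,4) succ=(0,0,0,1) retry=(1,1,0,0)
8 | t2 LOAD | counter=5 r=(2,5,2,4) succ=(0,0,0,1) retry=(1,1,0,0)
9 | t1 LOAD | counter=5 r=(5,5,2,4) succ=(0,0,0,1) retry=(1,1,0,0)
10 | t2 CAS | counter=6 r=(5,5,2,4) succ=(0,1,0,1) retry=(1,1,0,0)
11 | t3 CAS | counter=6 r=(5,5,2,4) succ=(0,1,0,1) retry=(1,1,1,0)
12 | t4 LOAD | counter=6 r=(5,5,2,6) succ=(0,1,0,1) retry=(1,1,1,0)
13 | t3 LOAD | counter=6 r=(5,5,6,6) succ=(0,1,0,1) retry=(1,1,1,0)
14 | t4 CAS | counter=7 r=(5,5,6,6) succ=(0,1,0,2) retry=(1,1,1,0)
15 | t2 LOAD | counter=7 r=(5,7,6,6) succ=(0,1,0,2) retry=(1,1,1,0)
16 | t3 CAS | counter=7 r=(5,7,6,6) succ=(0,1,0,2) retry=(1,1,2,0)
17 | t3 LOAD | counter=7 r=(5,7,7,6) succ=(0,1,0,2) retry=(1,1,2,0)
18 | t1 CAS | counter=7 r=(5,7,7,6) succ=(0,1,0,2) retry=(2,1,2,0)
19 | t4 LOAD | counter=7 r=(5,7,7,7) succ=(0,1,0,2) retry=(2,1,2,0)
20 | t4 CAS | counter=8 r=(5,7,7,7) succ=(0,1,0,3) retry=(2,1,2,0)
21 | t1 LOAD | counter=8 r=(8,7,7,7) succ=(0,1,0,3) retry=(2,1,2,0)
22 | t4 LOAD | counter=8 r=(8,7,7,8) succ=(0,1,0,3) retry=(2,1,2,0)
23 | t1 CAS | counter=9 r=(8,7,7,8) succ=(1,1,0,3) retry=(2,1,2,0)
24 | t4 CAS | counter=9 r=(8,7,7,8) succ=(1,1,0,3) retry=(2,1,2,1)
25 | t2 CAS | counter=9 r=(8,7,7,8) succ=(1,1,0,3) retry=(2,2,2,1)
26 | t3 CAS | counter=9 r=(8,7,7,8) succ=(1,1,0,3) retry=(2,2,3,1)
27 | t1 LOAD | counter=9 r=(9,7,7,8) succ=(1,1,0,3) retry=(2,2,3,1)
28 | t1 CAS | counter=10 r=(9,7,7,8) succ=(2,1,0,3) retry=(2,2,3,1)

counter=10 r=(9,7,7,8) succ=(2,1,0,3) retry=(2,2,3,1)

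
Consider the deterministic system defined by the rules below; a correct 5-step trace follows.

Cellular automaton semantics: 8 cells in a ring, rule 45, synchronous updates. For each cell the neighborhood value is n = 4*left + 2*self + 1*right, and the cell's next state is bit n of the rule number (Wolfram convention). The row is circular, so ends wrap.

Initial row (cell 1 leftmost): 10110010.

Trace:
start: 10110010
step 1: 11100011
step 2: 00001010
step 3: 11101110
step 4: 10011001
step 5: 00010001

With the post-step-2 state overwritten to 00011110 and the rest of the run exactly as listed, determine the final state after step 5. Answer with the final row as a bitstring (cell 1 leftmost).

11101101

state after step 2 := 00011110
step 3: 11010000
step 4: 10110110
step 5: 11101101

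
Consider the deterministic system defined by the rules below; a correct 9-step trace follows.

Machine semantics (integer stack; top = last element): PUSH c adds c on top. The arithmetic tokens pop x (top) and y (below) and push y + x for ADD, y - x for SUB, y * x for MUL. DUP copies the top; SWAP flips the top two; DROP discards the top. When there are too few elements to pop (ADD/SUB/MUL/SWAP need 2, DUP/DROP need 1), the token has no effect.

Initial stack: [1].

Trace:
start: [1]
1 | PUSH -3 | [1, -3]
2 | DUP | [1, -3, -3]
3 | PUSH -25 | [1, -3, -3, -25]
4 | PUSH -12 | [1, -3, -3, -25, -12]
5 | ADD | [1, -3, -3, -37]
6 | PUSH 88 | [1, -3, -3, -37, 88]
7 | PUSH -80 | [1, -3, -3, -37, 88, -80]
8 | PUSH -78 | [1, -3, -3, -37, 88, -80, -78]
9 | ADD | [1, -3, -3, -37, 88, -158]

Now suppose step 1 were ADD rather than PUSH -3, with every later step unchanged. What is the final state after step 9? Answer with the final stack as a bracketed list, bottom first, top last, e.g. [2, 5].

[1, 1, -37, 88, -158]

(re-executing from step 1 with the substitution; state before step 1: [1])
1 | ADD | [1]
2 | DUP | [1, 1]
3 | PUSH -25 | [1, 1, -25]
4 | PUSH -12 | [1, 1, -25, -12]
5 | ADD | [1, 1, -37]
6 | PUSH 88 | [1, 1, -37, 88]
7 | PUSH -80 | [1, 1, -37, 88, -80]
8 | PUSH -78 | [1, 1, -37, 88, -80, -78]
9 | ADD | [1, 1, -37, 88, -158]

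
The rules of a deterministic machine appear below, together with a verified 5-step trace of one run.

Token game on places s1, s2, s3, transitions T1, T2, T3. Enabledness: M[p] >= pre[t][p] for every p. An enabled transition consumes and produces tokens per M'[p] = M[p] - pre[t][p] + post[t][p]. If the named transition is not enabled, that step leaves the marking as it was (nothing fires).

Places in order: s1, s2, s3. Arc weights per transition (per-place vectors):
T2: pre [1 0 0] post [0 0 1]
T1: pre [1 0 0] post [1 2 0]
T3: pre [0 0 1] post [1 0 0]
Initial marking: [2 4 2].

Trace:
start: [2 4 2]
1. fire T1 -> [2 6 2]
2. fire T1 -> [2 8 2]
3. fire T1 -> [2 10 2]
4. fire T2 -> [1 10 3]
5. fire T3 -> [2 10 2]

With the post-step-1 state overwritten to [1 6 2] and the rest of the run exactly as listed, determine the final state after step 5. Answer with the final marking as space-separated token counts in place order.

1 10 2

state after step 1 := [1 6 2]
2. fire T1 -> [1 8 2]
3. fire T1 -> [1 10 2]
4. fire T2 -> [0 10 3]
5. fire T3 -> [1 10 2]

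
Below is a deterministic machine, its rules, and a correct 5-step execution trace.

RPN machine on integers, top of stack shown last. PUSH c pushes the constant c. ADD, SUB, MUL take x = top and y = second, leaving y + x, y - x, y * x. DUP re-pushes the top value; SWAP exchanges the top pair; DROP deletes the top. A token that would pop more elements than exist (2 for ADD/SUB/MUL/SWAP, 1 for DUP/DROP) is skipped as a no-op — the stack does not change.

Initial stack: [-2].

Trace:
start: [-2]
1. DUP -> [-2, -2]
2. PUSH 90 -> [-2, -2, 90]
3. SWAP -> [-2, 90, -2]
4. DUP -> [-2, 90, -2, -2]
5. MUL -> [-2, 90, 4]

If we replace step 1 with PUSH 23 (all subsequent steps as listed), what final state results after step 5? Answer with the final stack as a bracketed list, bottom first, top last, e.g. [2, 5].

[-2, 90, 529]

(re-executing from step 1 with the substitution; state before step 1: [-2])
1. PUSH 23 -> [-2, 23]
2. PUSH 90 -> [-2, 23, 90]
3. SWAP -> [-2, 90, 23]
4. DUP -> [-2, 90, 23, 23]
5. MUL -> [-2, 90, 529]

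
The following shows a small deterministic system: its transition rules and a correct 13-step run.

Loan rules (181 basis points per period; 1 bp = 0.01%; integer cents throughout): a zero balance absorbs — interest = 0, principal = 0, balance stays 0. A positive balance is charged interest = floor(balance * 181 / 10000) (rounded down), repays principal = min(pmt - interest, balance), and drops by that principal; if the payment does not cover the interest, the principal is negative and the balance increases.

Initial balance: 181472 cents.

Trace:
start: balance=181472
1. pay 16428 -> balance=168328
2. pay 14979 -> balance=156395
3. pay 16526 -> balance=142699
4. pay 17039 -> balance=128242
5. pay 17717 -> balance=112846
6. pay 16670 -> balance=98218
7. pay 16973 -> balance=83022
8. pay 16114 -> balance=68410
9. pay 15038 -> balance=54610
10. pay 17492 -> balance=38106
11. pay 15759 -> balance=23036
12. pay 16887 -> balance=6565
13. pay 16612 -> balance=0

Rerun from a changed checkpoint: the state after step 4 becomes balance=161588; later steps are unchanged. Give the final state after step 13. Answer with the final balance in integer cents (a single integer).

state after step 4 := balance=161588
5. pay 17717 -> balance=146795
6. pay 16670 -> balance=132781
7. pay 16973 -> balance=118211
8. pay 16114 -> balance=104236
9. pay 15038 -> balance=91084
10. pay 17492 -> balance=75240
11. pay 15759 -> balance=60842
12. pay 16887 -> balance=45056
13. pay 16612 -> balance=29259

29259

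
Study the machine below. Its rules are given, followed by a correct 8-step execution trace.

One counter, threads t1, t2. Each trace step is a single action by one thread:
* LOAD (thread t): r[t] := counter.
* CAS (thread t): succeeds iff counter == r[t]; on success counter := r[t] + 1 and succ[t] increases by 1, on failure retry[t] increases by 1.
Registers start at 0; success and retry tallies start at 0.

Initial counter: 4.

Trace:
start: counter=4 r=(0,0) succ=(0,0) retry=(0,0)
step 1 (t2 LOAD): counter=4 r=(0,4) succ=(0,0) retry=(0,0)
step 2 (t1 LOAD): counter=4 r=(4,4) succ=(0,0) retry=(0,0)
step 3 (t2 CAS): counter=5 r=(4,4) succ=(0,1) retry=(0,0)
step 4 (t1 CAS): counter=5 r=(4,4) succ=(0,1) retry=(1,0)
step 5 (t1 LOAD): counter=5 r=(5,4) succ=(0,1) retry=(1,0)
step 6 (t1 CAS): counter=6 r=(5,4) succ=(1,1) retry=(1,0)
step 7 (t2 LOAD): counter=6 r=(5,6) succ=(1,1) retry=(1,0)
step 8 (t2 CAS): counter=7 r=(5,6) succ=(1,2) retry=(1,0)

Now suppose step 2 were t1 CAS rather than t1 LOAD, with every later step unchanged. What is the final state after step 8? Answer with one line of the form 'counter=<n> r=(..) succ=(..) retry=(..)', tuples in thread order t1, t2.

counter=7 r=(5,6) succ=(1,2) retry=(2,0)

(re-executing from step 2 with the substitution; state before step 2: counter=4 r=(0,4) succ=(0,0) retry=(0,0))
step 2 (t1 CAS): counter=4 r=(0,4) succ=(0,0) retry=(1,0)
step 3 (t2 CAS): counter=5 r=(0,4) succ=(0,1) retry=(1,0)
step 4 (t1 CAS): counter=5 r=(0,4) succ=(0,1) retry=(2,0)
step 5 (t1 LOAD): counter=5 r=(5,4) succ=(0,1) retry=(2,0)
step 6 (t1 CAS): counter=6 r=(5,4) succ=(1,1) retry=(2,0)
step 7 (t2 LOAD): counter=6 r=(5,6) succ=(1,1) retry=(2,0)
step 8 (t2 CAS): counter=7 r=(5,6) succ=(1,2) retry=(2,0)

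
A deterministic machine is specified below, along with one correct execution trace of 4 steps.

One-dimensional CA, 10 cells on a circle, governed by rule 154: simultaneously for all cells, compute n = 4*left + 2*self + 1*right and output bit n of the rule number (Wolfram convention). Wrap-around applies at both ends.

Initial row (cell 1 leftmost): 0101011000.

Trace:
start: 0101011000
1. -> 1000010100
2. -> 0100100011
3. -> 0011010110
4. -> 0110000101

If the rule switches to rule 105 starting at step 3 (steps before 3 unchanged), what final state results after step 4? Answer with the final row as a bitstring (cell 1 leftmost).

1011100110

(re-executing steps 3..4 under rule 105; state before step 3: 0100100011)
3. -> 1000001011
4. -> 1011100110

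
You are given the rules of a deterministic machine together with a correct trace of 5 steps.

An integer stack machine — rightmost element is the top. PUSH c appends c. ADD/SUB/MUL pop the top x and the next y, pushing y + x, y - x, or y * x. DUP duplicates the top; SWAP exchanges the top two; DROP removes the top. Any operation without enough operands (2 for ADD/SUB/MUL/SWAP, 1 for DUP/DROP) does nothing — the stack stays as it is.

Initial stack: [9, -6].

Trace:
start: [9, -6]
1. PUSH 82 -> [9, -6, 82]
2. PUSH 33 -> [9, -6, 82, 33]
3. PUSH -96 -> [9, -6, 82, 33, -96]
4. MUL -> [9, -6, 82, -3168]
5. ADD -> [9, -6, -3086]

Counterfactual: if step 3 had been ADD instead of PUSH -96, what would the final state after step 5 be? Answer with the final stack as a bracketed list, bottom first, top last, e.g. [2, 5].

(re-executing from step 3 with the substitution; state before step 3: [9, -6, 82, 33])
3. ADD -> [9, -6, 115]
4. MUL -> [9, -690]
5. ADD -> [-681]

[-681]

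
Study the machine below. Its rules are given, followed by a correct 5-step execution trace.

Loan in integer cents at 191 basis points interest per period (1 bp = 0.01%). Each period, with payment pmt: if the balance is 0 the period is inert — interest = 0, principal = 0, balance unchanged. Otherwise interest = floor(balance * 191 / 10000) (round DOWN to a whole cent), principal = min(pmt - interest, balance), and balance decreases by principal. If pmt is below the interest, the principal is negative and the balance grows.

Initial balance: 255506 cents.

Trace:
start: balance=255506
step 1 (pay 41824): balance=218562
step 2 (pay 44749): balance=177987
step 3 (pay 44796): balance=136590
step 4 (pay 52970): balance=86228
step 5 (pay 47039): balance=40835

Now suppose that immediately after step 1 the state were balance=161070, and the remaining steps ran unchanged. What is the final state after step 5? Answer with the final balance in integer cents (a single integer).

state after step 1 := balance=161070
step 2 (pay 44749): balance=119397
step 3 (pay 44796): balance=76881
step 4 (pay 52970): balance=25379
step 5 (pay 47039): balance=0

0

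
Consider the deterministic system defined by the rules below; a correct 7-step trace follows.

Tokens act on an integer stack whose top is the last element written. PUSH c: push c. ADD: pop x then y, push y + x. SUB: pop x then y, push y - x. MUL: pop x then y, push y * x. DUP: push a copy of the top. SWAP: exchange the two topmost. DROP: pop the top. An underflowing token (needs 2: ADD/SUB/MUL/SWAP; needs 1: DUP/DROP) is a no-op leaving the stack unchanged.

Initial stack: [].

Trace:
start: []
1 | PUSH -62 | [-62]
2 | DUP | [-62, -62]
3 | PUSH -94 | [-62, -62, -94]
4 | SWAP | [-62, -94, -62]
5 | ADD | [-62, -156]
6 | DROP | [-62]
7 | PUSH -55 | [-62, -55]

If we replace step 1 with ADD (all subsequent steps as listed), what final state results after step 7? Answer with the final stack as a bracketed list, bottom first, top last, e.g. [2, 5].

(re-executing from step 1 with the substitution; state before step 1: [])
1 | ADD | []
2 | DUP | []
3 | PUSH -94 | [-94]
4 | SWAP | [-94]
5 | ADD | [-94]
6 | DROP | []
7 | PUSH -55 | [-55]

[-55]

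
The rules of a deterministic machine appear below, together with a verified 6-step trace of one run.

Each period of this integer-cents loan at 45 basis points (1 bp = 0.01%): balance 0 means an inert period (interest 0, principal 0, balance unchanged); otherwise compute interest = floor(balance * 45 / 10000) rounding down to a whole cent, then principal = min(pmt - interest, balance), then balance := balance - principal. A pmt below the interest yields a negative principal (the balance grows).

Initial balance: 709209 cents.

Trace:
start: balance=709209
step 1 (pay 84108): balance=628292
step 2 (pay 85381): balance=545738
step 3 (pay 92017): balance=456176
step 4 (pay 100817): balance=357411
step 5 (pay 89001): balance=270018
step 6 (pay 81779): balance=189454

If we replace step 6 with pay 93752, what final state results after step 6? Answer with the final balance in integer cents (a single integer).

(re-executing from step 6 with the substitution; state before step 6: balance=270018)
step 6 (pay 93752): balance=177481

177481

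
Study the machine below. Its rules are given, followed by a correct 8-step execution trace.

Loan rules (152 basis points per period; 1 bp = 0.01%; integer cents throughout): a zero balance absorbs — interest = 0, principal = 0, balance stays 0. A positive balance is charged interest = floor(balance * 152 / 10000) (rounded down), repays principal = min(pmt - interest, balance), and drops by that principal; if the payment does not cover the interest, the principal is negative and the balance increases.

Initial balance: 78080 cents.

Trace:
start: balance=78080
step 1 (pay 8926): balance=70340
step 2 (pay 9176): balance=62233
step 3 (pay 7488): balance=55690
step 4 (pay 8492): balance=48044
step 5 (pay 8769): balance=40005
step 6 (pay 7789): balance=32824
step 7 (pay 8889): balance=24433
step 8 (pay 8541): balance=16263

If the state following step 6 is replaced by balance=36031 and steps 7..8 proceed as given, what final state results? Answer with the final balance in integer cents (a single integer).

19568

state after step 6 := balance=36031
step 7 (pay 8889): balance=27689
step 8 (pay 8541): balance=19568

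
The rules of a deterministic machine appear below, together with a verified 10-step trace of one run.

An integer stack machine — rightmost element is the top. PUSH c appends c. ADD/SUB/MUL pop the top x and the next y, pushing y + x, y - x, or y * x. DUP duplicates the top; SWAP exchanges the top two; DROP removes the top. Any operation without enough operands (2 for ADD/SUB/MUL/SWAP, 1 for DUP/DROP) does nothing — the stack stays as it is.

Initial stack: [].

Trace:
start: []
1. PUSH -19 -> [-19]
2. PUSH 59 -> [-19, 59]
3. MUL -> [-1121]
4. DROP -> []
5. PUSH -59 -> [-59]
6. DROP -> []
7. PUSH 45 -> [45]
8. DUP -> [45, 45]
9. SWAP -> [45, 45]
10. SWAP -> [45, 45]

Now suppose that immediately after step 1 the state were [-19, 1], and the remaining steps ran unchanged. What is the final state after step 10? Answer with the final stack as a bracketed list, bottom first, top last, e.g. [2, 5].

state after step 1 := [-19, 1]
2. PUSH 59 -> [-19, 1, 59]
3. MUL -> [-19, 59]
4. DROP -> [-19]
5. PUSH -59 -> [-19, -59]
6. DROP -> [-19]
7. PUSH 45 -> [-19, 45]
8. DUP -> [-19, 45, 45]
9. SWAP -> [-19, 45, 45]
10. SWAP -> [-19, 45, 45]

[-19, 45, 45]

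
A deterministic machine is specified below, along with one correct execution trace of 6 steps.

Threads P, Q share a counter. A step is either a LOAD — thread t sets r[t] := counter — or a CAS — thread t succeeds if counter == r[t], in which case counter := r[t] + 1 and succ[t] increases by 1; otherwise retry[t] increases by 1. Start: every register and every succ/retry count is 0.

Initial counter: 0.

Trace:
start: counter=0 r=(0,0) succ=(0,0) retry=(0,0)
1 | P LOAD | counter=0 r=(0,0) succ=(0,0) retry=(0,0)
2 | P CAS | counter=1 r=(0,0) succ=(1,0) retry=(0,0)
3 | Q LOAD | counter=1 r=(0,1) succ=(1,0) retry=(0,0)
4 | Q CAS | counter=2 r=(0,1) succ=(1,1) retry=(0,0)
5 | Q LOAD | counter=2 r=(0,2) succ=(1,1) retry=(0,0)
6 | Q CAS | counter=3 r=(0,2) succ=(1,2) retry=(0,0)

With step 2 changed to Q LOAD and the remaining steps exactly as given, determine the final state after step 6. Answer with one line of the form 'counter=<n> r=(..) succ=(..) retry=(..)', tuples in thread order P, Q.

(re-executing from step 2 with the substitution; state before step 2: counter=0 r=(0,0) succ=(0,0) retry=(0,0))
2 | Q LOAD | counter=0 r=(0,0) succ=(0,0) retry=(0,0)
3 | Q LOAD | counter=0 r=(0,0) succ=(0,0) retry=(0,0)
4 | Q CAS | counter=1 r=(0,0) succ=(0,1) retry=(0,0)
5 | Q LOAD | counter=1 r=(0,1) succ=(0,1) retry=(0,0)
6 | Q CAS | counter=2 r=(0,1) succ=(0,2) retry=(0,0)

counter=2 r=(0,1) succ=(0,2) retry=(0,0)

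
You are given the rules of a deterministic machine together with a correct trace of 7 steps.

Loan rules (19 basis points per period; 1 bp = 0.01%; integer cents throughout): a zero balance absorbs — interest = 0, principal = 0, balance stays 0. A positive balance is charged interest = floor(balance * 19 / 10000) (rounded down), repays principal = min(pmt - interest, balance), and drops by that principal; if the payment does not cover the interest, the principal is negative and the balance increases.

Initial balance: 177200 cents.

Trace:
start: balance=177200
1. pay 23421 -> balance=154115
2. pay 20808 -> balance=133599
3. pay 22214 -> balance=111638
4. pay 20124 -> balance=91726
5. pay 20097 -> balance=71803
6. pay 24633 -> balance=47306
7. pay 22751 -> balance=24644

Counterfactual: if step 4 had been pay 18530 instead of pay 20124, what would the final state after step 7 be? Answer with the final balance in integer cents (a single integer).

26247

(re-executing from step 4 with the substitution; state before step 4: balance=111638)
4. pay 18530 -> balance=93320
5. pay 20097 -> balance=73400
6. pay 24633 -> balance=48906
7. pay 22751 -> balance=26247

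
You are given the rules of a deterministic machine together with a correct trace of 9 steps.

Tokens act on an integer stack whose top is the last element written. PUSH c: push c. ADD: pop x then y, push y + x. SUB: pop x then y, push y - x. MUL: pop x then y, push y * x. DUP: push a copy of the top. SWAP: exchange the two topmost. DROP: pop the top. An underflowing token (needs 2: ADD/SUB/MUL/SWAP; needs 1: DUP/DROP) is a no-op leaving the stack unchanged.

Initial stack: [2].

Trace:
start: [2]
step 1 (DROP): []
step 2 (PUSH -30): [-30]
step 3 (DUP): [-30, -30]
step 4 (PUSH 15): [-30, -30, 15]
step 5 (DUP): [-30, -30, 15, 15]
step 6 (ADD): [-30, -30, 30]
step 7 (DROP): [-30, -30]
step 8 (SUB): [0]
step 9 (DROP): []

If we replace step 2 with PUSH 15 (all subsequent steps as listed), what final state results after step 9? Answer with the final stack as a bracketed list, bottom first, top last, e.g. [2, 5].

(re-executing from step 2 with the substitution; state before step 2: [])
step 2 (PUSH 15): [15]
step 3 (DUP): [15, 15]
step 4 (PUSH 15): [15, 15, 15]
step 5 (DUP): [15, 15, 15, 15]
step 6 (ADD): [15, 15, 30]
step 7 (DROP): [15, 15]
step 8 (SUB): [0]
step 9 (DROP): []

[]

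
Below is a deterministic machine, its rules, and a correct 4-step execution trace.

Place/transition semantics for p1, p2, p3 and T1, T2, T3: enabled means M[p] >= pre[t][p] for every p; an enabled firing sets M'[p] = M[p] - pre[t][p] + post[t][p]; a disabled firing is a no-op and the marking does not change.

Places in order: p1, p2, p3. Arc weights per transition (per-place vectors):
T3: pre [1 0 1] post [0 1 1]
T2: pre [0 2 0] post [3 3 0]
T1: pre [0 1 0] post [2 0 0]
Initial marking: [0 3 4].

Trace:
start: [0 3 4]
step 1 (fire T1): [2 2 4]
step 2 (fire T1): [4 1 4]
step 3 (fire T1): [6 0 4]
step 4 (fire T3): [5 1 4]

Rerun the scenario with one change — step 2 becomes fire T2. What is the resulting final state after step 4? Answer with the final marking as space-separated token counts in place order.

(re-executing from step 2 with the substitution; state before step 2: [2 2 4])
step 2 (fire T2): [5 3 4]
step 3 (fire T1): [7 2 4]
step 4 (fire T3): [6 3 4]

6 3 4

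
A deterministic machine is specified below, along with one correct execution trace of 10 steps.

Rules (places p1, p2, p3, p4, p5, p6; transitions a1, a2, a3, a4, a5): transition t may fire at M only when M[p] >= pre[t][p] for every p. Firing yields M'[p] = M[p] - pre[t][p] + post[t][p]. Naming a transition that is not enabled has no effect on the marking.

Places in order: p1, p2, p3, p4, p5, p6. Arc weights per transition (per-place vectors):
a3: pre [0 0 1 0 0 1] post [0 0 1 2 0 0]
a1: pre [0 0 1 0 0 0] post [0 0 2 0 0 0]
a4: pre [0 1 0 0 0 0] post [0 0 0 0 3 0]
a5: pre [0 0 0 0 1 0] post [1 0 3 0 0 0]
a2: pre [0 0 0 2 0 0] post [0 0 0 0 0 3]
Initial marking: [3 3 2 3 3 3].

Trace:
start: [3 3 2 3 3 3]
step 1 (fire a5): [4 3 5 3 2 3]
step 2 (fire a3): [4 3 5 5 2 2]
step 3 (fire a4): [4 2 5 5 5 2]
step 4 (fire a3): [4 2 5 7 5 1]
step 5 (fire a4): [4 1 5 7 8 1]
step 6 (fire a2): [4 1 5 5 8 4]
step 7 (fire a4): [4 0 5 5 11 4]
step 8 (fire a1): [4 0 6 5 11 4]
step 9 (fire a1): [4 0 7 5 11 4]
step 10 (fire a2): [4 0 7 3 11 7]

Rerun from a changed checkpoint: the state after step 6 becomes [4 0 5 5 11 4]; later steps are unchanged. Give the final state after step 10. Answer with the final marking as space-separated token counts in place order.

state after step 6 := [4 0 5 5 11 4]
step 7 (fire a4): [4 0 5 5 11 4]
step 8 (fire a1): [4 0 6 5 11 4]
step 9 (fire a1): [4 0 7 5 11 4]
step 10 (fire a2): [4 0 7 3 11 7]

4 0 7 3 11 7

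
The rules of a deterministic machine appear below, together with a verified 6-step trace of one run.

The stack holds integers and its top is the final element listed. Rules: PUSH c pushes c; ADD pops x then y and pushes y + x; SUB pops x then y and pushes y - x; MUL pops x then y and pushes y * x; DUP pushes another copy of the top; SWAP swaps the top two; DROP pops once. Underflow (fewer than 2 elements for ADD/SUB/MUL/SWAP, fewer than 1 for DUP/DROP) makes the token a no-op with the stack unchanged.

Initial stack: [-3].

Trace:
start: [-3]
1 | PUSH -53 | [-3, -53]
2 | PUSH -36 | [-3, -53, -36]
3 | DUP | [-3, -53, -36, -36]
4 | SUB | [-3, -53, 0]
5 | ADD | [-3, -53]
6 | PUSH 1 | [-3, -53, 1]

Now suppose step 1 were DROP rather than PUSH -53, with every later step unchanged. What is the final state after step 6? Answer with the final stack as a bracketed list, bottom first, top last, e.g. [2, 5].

[0, 1]

(re-executing from step 1 with the substitution; state before step 1: [-3])
1 | DROP | []
2 | PUSH -36 | [-36]
3 | DUP | [-36, -36]
4 | SUB | [0]
5 | ADD | [0]
6 | PUSH 1 | [0, 1]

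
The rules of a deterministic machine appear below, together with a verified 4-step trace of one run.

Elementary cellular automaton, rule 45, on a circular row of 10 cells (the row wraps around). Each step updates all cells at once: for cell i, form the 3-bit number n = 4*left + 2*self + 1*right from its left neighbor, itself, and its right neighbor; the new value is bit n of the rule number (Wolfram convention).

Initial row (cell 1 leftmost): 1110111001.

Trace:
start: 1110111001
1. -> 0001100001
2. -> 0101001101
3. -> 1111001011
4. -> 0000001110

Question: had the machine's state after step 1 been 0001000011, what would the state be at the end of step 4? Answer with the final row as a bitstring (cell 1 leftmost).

state after step 1 := 0001000011
2. -> 0101011010
3. -> 0111110110
4. -> 0100001100

0100001100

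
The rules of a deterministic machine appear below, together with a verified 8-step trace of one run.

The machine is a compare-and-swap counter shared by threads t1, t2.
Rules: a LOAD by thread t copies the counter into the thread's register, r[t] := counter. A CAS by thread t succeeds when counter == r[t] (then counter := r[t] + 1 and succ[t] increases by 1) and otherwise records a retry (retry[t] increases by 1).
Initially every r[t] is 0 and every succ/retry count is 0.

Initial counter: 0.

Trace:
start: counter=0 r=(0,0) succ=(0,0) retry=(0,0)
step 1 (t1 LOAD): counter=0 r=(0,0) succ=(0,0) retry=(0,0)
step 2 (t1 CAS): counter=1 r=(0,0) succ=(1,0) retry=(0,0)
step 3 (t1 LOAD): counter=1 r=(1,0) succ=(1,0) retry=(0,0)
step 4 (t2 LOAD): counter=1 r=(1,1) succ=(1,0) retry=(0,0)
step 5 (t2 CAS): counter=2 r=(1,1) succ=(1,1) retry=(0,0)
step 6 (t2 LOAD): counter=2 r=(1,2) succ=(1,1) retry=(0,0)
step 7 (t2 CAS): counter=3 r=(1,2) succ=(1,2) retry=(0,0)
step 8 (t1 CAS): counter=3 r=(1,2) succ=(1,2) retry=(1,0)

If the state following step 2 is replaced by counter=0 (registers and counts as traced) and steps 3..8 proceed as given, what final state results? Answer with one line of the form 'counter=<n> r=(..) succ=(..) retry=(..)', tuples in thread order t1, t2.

counter=2 r=(0,1) succ=(1,2) retry=(1,0)

state after step 2 := counter=0 r=(0,0) succ=(1,0) retry=(0,0)
step 3 (t1 LOAD): counter=0 r=(0,0) succ=(1,0) retry=(0,0)
step 4 (t2 LOAD): counter=0 r=(0,0) succ=(1,0) retry=(0,0)
step 5 (t2 CAS): counter=1 r=(0,0) succ=(1,1) retry=(0,0)
step 6 (t2 LOAD): counter=1 r=(0,1) succ=(1,1) retry=(0,0)
step 7 (t2 CAS): counter=2 r=(0,1) succ=(1,2) retry=(0,0)
step 8 (t1 CAS): counter=2 r=(0,1) succ=(1,2) retry=(1,0)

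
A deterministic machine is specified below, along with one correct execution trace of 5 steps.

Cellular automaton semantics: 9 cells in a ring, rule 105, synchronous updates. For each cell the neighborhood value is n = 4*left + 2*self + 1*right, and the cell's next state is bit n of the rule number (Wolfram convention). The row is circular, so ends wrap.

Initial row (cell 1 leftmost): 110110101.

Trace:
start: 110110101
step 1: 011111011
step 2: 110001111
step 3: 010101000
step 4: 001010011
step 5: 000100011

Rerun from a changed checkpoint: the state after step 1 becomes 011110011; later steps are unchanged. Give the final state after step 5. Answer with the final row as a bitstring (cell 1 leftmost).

state after step 1 := 011110011
step 2: 110010011
step 3: 010000010
step 4: 000111000
step 5: 110101011

110101011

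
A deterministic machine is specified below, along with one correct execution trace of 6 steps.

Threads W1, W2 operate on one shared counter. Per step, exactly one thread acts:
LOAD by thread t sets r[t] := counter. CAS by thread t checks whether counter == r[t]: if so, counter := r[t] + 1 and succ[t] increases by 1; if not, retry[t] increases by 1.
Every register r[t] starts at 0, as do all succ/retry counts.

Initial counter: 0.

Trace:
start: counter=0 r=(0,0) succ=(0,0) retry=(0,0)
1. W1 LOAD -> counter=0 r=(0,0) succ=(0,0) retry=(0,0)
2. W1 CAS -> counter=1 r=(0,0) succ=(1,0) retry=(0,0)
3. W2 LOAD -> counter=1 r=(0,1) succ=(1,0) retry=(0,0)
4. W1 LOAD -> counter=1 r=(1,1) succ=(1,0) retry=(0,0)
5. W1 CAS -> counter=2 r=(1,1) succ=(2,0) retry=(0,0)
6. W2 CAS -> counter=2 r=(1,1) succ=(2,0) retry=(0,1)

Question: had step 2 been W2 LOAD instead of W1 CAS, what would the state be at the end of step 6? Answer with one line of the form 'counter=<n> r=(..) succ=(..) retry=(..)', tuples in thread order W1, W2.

(re-executing from step 2 with the substitution; state before step 2: counter=0 r=(0,0) succ=(0,0) retry=(0,0))
2. W2 LOAD -> counter=0 r=(0,0) succ=(0,0) retry=(0,0)
3. W2 LOAD -> counter=0 r=(0,0) succ=(0,0) retry=(0,0)
4. W1 LOAD -> counter=0 r=(0,0) succ=(0,0) retry=(0,0)
5. W1 CAS -> counter=1 r=(0,0) succ=(1,0) retry=(0,0)
6. W2 CAS -> counter=1 r=(0,0) succ=(1,0) retry=(0,1)

counter=1 r=(0,0) succ=(1,0) retry=(0,1)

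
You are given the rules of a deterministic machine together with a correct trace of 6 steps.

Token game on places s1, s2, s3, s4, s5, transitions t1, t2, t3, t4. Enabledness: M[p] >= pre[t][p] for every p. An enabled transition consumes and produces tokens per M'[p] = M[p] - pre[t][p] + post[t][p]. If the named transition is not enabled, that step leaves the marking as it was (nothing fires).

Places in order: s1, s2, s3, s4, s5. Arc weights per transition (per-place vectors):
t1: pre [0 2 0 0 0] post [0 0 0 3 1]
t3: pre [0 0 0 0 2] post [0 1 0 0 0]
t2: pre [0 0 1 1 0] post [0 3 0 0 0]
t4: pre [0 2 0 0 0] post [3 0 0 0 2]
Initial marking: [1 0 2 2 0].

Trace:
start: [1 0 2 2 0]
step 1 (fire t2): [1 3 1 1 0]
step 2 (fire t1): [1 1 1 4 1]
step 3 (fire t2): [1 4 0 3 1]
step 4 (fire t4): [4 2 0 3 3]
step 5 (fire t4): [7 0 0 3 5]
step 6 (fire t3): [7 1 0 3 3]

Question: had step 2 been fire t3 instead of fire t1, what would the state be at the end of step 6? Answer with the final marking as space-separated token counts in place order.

7 3 0 0 2

(re-executing from step 2 with the substitution; state before step 2: [1 3 1 1 0])
step 2 (fire t3): [1 3 1 1 0]
step 3 (fire t2): [1 6 0 0 0]
step 4 (fire t4): [4 4 0 0 2]
step 5 (fire t4): [7 2 0 0 4]
step 6 (fire t3): [7 3 0 0 2]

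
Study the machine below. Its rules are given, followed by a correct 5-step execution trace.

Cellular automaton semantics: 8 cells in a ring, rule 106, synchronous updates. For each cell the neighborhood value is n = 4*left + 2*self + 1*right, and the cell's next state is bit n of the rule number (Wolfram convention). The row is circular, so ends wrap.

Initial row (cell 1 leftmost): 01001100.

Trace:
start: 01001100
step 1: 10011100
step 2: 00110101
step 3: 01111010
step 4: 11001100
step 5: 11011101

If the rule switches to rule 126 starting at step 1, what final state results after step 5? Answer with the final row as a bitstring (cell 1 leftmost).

(re-executing steps 1..5 under rule 126; state before step 1: 01001100)
step 1: 11111110
step 2: 10000011
step 3: 11000110
step 4: 11101111
step 5: 00111000

00111000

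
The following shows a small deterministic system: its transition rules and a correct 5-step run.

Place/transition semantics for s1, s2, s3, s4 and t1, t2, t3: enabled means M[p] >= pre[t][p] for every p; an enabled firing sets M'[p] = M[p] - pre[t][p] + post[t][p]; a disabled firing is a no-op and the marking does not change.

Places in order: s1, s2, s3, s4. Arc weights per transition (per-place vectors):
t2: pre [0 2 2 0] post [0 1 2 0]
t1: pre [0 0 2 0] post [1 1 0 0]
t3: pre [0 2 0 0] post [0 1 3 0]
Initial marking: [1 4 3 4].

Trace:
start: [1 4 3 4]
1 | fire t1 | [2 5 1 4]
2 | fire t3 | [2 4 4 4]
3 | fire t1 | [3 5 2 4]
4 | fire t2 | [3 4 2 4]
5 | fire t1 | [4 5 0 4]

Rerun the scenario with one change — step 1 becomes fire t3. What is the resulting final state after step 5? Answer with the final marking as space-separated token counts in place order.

3 3 5 4

(re-executing from step 1 with the substitution; state before step 1: [1 4 3 4])
1 | fire t3 | [1 3 6 4]
2 | fire t3 | [1 2 9 4]
3 | fire t1 | [2 3 7 4]
4 | fire t2 | [2 2 7 4]
5 | fire t1 | [3 3 5 4]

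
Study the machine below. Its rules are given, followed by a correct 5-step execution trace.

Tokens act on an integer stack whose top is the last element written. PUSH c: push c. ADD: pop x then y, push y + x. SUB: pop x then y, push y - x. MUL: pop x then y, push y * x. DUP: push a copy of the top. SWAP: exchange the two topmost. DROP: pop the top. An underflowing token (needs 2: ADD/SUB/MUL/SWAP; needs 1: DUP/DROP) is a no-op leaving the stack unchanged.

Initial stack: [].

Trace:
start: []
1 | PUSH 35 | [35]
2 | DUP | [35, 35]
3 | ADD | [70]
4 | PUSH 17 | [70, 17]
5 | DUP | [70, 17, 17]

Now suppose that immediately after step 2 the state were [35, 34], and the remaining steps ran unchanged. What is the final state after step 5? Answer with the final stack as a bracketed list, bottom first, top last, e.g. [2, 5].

[69, 17, 17]

state after step 2 := [35, 34]
3 | ADD | [69]
4 | PUSH 17 | [69, 17]
5 | DUP | [69, 17, 17]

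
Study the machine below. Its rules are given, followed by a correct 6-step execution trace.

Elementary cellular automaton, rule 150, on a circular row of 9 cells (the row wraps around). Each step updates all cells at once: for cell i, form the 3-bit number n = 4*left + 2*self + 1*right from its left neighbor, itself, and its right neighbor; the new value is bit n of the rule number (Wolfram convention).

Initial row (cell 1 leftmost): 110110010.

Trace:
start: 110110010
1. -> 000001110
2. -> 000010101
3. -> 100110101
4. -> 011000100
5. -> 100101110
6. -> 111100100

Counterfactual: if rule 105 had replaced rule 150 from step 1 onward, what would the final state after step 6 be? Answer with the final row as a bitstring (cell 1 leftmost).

111100100

(re-executing steps 1..6 under rule 105; state before step 1: 110110010)
1. -> 111110001
2. -> 000010101
3. -> 011001010
4. -> 011000100
5. -> 011010001
6. -> 111100100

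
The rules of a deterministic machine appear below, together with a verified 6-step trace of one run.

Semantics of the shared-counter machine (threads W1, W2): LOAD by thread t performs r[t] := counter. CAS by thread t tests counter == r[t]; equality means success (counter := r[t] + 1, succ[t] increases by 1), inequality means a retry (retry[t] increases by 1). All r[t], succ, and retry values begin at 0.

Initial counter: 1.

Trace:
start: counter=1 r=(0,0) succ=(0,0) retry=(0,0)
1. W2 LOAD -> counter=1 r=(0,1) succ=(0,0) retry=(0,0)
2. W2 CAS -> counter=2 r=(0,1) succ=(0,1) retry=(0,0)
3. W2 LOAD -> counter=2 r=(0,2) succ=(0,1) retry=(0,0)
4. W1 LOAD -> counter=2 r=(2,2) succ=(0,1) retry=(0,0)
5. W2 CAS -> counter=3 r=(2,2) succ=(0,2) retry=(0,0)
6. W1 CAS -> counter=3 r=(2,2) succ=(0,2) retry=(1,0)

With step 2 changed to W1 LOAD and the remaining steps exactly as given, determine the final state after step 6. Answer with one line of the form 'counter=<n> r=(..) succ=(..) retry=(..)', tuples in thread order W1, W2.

counter=2 r=(1,1) succ=(0,1) retry=(1,0)

(re-executing from step 2 with the substitution; state before step 2: counter=1 r=(0,1) succ=(0,0) retry=(0,0))
2. W1 LOAD -> counter=1 r=(1,1) succ=(0,0) retry=(0,0)
3. W2 LOAD -> counter=1 r=(1,1) succ=(0,0) retry=(0,0)
4. W1 LOAD -> counter=1 r=(1,1) succ=(0,0) retry=(0,0)
5. W2 CAS -> counter=2 r=(1,1) succ=(0,1) retry=(0,0)
6. W1 CAS -> counter=2 r=(1,1) succ=(0,1) retry=(1,0)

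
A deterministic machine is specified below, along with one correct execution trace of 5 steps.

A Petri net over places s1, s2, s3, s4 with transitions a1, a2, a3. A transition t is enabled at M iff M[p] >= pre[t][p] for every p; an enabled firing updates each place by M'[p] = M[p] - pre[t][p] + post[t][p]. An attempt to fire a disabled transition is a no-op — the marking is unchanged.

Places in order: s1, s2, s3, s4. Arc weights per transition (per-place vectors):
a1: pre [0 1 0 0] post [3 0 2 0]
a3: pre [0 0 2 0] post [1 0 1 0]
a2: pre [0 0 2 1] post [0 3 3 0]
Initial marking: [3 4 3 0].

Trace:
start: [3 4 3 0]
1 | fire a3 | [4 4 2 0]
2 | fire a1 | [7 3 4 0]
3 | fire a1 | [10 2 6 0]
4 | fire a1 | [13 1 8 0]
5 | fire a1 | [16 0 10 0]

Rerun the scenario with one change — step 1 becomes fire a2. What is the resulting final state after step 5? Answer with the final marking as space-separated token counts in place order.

(re-executing from step 1 with the substitution; state before step 1: [3 4 3 0])
1 | fire a2 | [3 4 3 0]
2 | fire a1 | [6 3 5 0]
3 | fire a1 | [9 2 7 0]
4 | fire a1 | [12 1 9 0]
5 | fire a1 | [15 0 11 0]

15 0 11 0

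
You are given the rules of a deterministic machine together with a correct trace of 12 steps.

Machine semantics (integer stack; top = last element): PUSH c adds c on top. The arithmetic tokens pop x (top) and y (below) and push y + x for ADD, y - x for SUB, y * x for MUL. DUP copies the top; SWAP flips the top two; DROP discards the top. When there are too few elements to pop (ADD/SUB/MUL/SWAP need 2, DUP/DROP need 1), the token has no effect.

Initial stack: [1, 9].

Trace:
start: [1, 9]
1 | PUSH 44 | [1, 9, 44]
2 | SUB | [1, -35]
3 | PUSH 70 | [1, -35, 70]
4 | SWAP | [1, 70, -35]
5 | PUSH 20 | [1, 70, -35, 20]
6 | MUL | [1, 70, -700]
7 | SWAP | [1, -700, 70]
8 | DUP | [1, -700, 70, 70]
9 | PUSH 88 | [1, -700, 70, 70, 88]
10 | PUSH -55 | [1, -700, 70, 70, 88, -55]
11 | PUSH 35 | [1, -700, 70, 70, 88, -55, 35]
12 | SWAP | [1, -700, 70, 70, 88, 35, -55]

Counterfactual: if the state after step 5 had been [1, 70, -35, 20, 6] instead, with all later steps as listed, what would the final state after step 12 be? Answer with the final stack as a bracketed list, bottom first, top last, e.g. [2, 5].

state after step 5 := [1, 70, -35, 20, 6]
6 | MUL | [1, 70, -35, 120]
7 | SWAP | [1, 70, 120, -35]
8 | DUP | [1, 70, 120, -35, -35]
9 | PUSH 88 | [1, 70, 120, -35, -35, 88]
10 | PUSH -55 | [1, 70, 120, -35, -35, 88, -55]
11 | PUSH 35 | [1, 70, 120, -35, -35, 88, -55, 35]
12 | SWAP | [1, 70, 120, -35, -35, 88, 35, -55]

[1, 70, 120, -35, -35, 88, 35, -55]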